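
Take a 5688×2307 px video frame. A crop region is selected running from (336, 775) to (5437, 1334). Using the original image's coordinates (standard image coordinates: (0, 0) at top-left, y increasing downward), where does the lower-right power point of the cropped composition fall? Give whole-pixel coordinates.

(3737, 1148)

Crop width = 5437 − 336 = 5101 px; one third is 1700.33 px.
Crop height = 1334 − 775 = 559 px; one third is 186.33 px.
The lower-right point is two-thirds across and two-thirds down within the crop:
x = 336 + 2 × 1700.33 ≈ 3737; y = 775 + 2 × 186.33 ≈ 1148.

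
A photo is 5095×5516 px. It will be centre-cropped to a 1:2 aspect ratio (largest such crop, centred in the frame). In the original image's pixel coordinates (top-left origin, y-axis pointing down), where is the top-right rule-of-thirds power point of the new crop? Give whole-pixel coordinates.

(3007, 1839)

5095/5516 > 1/2, so the 1:2 crop keeps the full height 5516 and trims width to 5516 × 1/2 = 2758.00 px.
Left offset = (5095 − 2758.00)/2 = 1168.50 px; top offset = 0.
Top-right is two-thirds across and one-third down within the crop:
x = 1168.50 + 2 × 2758.00/3 ≈ 3007; y = 0.00 + 1 × 5516.00/3 ≈ 1839.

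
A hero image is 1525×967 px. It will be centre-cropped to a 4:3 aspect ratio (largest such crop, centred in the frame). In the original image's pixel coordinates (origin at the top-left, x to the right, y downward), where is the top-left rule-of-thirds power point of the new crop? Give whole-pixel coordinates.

x = 548 px, y = 322 px

1525/967 > 4/3, so the 4:3 crop keeps the full height 967 and trims width to 967 × 4/3 = 1289.33 px.
Left offset = (1525 − 1289.33)/2 = 117.83 px; top offset = 0.
Top-left is one-third across and one-third down within the crop:
x = 117.83 + 1 × 1289.33/3 ≈ 548; y = 0.00 + 1 × 967.00/3 ≈ 322.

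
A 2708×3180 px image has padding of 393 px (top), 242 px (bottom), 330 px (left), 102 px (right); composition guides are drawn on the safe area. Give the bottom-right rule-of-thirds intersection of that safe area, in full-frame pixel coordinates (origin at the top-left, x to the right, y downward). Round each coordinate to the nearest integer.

Content width = 2708 − 330 − 102 = 2276 px; content height = 3180 − 393 − 242 = 2545 px.
Bottom-right is two-thirds across and two-thirds down within the safe area.
x = 330 + 2 × 2276/3 = 330 + 1517.33 ≈ 1847
y = 393 + 2 × 2545/3 = 393 + 1696.67 ≈ 2090

(1847, 2090)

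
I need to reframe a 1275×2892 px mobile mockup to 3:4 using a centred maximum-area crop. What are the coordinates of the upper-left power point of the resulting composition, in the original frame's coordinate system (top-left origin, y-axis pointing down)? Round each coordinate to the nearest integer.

1275/2892 < 3/4, so the 3:4 crop keeps the full width 1275 and trims height to 1275 × 4/3 = 1700.00 px.
Top offset = (2892 − 1700.00)/2 = 596.00 px; left offset = 0.
Upper-left is one-third across and one-third down within the crop:
x = 0.00 + 1 × 1275.00/3 ≈ 425; y = 596.00 + 1 × 1700.00/3 ≈ 1163.

x = 425 px, y = 1163 px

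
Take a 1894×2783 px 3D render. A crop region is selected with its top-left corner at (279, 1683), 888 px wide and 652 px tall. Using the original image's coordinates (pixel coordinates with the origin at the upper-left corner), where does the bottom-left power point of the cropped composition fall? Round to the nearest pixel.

One third of the crop width 888 is 296.00 px.
One third of the crop height 652 is 217.33 px.
The bottom-left point is one-third across and two-thirds down within the crop:
x = 279 + 1 × 296.00 ≈ 575; y = 1683 + 2 × 217.33 ≈ 2118.

(575, 2118)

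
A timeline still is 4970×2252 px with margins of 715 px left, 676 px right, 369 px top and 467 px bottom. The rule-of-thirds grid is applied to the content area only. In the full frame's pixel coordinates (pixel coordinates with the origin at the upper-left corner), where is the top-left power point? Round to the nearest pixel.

Content width = 4970 − 715 − 676 = 3579 px; content height = 2252 − 369 − 467 = 1416 px.
Top-left is one-third across and one-third down within the content area.
x = 715 + 1 × 3579/3 = 715 + 1193.00 ≈ 1908
y = 369 + 1 × 1416/3 = 369 + 472.00 ≈ 841

x = 1908 px, y = 841 px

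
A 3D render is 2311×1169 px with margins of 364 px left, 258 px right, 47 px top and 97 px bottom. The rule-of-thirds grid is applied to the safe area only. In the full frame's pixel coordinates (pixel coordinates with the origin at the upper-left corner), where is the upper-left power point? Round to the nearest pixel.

Content width = 2311 − 364 − 258 = 1689 px; content height = 1169 − 47 − 97 = 1025 px.
Upper-left is one-third across and one-third down within the safe area.
x = 364 + 1 × 1689/3 = 364 + 563.00 ≈ 927
y = 47 + 1 × 1025/3 = 47 + 341.67 ≈ 389

x = 927 px, y = 389 px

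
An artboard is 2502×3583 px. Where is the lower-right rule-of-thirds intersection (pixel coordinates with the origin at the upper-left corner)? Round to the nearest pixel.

x = 1668 px, y = 2389 px

The lower-right point sits two-thirds of the way across and two-thirds of the way down.
x = 2 × 2502/3 ≈ 1668; y = 2 × 3583/3 ≈ 2389.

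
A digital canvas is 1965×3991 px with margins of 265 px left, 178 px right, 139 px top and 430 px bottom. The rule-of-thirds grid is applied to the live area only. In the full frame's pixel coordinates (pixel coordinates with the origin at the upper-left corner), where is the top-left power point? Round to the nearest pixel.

x = 772 px, y = 1280 px

Content width = 1965 − 265 − 178 = 1522 px; content height = 3991 − 139 − 430 = 3422 px.
Top-left is one-third across and one-third down within the live area.
x = 265 + 1 × 1522/3 = 265 + 507.33 ≈ 772
y = 139 + 1 × 3422/3 = 139 + 1140.67 ≈ 1280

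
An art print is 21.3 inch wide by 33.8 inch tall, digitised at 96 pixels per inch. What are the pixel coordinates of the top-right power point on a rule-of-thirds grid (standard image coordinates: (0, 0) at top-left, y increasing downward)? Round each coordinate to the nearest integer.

(1363, 1082)

In pixels the canvas is 21.3 × 96 = 2044.8 wide and 33.8 × 96 = 3244.8 tall.
The top-right point is two-thirds across and one-third down:
x = 2 × 2044.8/3 ≈ 1363; y = 1 × 3244.8/3 ≈ 1082.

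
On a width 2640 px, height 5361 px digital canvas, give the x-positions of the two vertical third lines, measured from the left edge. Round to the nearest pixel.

x = 880 px and x = 1760 px

2640 / 3 = 880, so the vertical lines sit at one and two thirds of 2640.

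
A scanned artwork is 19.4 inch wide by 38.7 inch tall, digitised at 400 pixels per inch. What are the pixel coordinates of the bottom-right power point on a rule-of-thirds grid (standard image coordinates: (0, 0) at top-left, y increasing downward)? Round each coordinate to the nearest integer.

(5173, 10320)

In pixels the canvas is 19.4 × 400 = 7760 wide and 38.7 × 400 = 15480 tall.
The bottom-right point is two-thirds across and two-thirds down:
x = 2 × 7760/3 ≈ 5173; y = 2 × 15480/3 ≈ 10320.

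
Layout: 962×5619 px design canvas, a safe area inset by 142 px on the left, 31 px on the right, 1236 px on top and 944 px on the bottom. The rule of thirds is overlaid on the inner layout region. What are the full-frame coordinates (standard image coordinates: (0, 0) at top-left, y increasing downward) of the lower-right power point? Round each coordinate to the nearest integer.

(668, 3529)

Content width = 962 − 142 − 31 = 789 px; content height = 5619 − 1236 − 944 = 3439 px.
Lower-right is two-thirds across and two-thirds down within the inner layout region.
x = 142 + 2 × 789/3 = 142 + 526.00 ≈ 668
y = 1236 + 2 × 3439/3 = 1236 + 2292.67 ≈ 3529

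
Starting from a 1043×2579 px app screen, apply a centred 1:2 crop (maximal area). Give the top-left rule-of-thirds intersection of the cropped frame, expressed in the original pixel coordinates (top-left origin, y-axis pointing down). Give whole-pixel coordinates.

1043/2579 < 1/2, so the 1:2 crop keeps the full width 1043 and trims height to 1043 × 2/1 = 2086.00 px.
Top offset = (2579 − 2086.00)/2 = 246.50 px; left offset = 0.
Top-left is one-third across and one-third down within the crop:
x = 0.00 + 1 × 1043.00/3 ≈ 348; y = 246.50 + 1 × 2086.00/3 ≈ 942.

(348, 942)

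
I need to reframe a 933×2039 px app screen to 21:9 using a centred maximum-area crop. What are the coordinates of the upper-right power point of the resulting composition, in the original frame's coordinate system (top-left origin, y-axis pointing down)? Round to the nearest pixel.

933/2039 < 21/9, so the 21:9 crop keeps the full width 933 and trims height to 933 × 9/21 = 399.86 px.
Top offset = (2039 − 399.86)/2 = 819.57 px; left offset = 0.
Upper-right is two-thirds across and one-third down within the crop:
x = 0.00 + 2 × 933.00/3 ≈ 622; y = 819.57 + 1 × 399.86/3 ≈ 953.

(622, 953)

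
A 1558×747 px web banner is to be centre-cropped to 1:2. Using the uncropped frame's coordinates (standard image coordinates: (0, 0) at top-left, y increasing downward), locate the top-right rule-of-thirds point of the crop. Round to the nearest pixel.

1558/747 > 1/2, so the 1:2 crop keeps the full height 747 and trims width to 747 × 1/2 = 373.50 px.
Left offset = (1558 − 373.50)/2 = 592.25 px; top offset = 0.
Top-right is two-thirds across and one-third down within the crop:
x = 592.25 + 2 × 373.50/3 ≈ 841; y = 0.00 + 1 × 747.00/3 ≈ 249.

(841, 249)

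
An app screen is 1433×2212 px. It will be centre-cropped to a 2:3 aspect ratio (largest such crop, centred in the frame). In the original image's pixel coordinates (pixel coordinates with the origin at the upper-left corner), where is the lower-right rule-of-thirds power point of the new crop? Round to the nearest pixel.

1433/2212 < 2/3, so the 2:3 crop keeps the full width 1433 and trims height to 1433 × 3/2 = 2149.50 px.
Top offset = (2212 − 2149.50)/2 = 31.25 px; left offset = 0.
Lower-right is two-thirds across and two-thirds down within the crop:
x = 0.00 + 2 × 1433.00/3 ≈ 955; y = 31.25 + 2 × 2149.50/3 ≈ 1464.

(955, 1464)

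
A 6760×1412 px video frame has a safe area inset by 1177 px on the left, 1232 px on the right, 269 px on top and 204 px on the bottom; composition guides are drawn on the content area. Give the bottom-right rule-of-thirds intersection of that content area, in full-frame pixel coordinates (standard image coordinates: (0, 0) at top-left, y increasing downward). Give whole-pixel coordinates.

Content width = 6760 − 1177 − 1232 = 4351 px; content height = 1412 − 269 − 204 = 939 px.
Bottom-right is two-thirds across and two-thirds down within the content area.
x = 1177 + 2 × 4351/3 = 1177 + 2900.67 ≈ 4078
y = 269 + 2 × 939/3 = 269 + 626.00 ≈ 895

x = 4078 px, y = 895 px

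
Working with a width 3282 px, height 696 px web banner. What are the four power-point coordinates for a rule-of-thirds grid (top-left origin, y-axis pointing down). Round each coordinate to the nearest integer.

(1094, 232), (2188, 232), (1094, 464), (2188, 464)

One third of 3282 is 1094; one third of 696 is 232.
Vertical third lines at x = 1094 and x = 2188; horizontal third lines at y = 232 and y = 464.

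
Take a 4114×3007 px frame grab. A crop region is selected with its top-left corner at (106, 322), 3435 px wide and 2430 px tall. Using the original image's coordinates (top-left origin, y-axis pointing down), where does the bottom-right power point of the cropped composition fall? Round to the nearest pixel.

x = 2396 px, y = 1942 px

One third of the crop width 3435 is 1145.00 px.
One third of the crop height 2430 is 810.00 px.
The bottom-right point is two-thirds across and two-thirds down within the crop:
x = 106 + 2 × 1145.00 ≈ 2396; y = 322 + 2 × 810.00 ≈ 1942.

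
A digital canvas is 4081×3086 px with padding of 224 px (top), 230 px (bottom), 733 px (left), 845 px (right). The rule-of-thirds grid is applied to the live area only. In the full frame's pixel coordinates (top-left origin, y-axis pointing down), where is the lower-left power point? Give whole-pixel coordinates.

Content width = 4081 − 733 − 845 = 2503 px; content height = 3086 − 224 − 230 = 2632 px.
Lower-left is one-third across and two-thirds down within the live area.
x = 733 + 1 × 2503/3 = 733 + 834.33 ≈ 1567
y = 224 + 2 × 2632/3 = 224 + 1754.67 ≈ 1979

x = 1567 px, y = 1979 px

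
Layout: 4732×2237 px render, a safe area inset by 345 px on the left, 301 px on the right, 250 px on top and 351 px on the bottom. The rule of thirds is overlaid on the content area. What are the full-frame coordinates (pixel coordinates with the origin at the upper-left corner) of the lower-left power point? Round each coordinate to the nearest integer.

Content width = 4732 − 345 − 301 = 4086 px; content height = 2237 − 250 − 351 = 1636 px.
Lower-left is one-third across and two-thirds down within the content area.
x = 345 + 1 × 4086/3 = 345 + 1362.00 ≈ 1707
y = 250 + 2 × 1636/3 = 250 + 1090.67 ≈ 1341

x = 1707 px, y = 1341 px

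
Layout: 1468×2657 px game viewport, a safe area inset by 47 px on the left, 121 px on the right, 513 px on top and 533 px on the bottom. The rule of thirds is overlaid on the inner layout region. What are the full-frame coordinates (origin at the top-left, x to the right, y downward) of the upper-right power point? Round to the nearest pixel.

(914, 1050)

Content width = 1468 − 47 − 121 = 1300 px; content height = 2657 − 513 − 533 = 1611 px.
Upper-right is two-thirds across and one-third down within the inner layout region.
x = 47 + 2 × 1300/3 = 47 + 866.67 ≈ 914
y = 513 + 1 × 1611/3 = 513 + 537.00 ≈ 1050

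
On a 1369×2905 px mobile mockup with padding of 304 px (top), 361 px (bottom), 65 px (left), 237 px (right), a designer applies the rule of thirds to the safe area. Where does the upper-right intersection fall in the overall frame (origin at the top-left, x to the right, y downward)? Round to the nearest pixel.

Content width = 1369 − 65 − 237 = 1067 px; content height = 2905 − 304 − 361 = 2240 px.
Upper-right is two-thirds across and one-third down within the safe area.
x = 65 + 2 × 1067/3 = 65 + 711.33 ≈ 776
y = 304 + 1 × 2240/3 = 304 + 746.67 ≈ 1051

(776, 1051)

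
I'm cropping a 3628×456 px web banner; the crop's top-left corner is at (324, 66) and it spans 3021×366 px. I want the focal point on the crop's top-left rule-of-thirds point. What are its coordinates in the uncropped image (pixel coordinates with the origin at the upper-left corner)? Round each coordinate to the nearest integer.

(1331, 188)

One third of the crop width 3021 is 1007.00 px.
One third of the crop height 366 is 122.00 px.
The top-left point is one-third across and one-third down within the crop:
x = 324 + 1 × 1007.00 ≈ 1331; y = 66 + 1 × 122.00 ≈ 188.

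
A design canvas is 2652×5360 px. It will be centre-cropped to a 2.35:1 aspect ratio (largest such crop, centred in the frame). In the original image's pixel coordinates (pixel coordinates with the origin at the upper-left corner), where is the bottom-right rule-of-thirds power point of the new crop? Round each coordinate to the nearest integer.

(1768, 2868)

2652/5360 < 2.35/1, so the 2.35:1 crop keeps the full width 2652 and trims height to 2652 × 1/2.35 = 1128.51 px.
Top offset = (5360 − 1128.51)/2 = 2115.74 px; left offset = 0.
Bottom-right is two-thirds across and two-thirds down within the crop:
x = 0.00 + 2 × 2652.00/3 ≈ 1768; y = 2115.74 + 2 × 1128.51/3 ≈ 2868.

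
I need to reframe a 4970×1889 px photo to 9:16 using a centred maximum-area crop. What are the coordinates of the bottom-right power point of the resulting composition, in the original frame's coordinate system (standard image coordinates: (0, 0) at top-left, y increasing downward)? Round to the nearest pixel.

(2662, 1259)

4970/1889 > 9/16, so the 9:16 crop keeps the full height 1889 and trims width to 1889 × 9/16 = 1062.56 px.
Left offset = (4970 − 1062.56)/2 = 1953.72 px; top offset = 0.
Bottom-right is two-thirds across and two-thirds down within the crop:
x = 1953.72 + 2 × 1062.56/3 ≈ 2662; y = 0.00 + 2 × 1889.00/3 ≈ 1259.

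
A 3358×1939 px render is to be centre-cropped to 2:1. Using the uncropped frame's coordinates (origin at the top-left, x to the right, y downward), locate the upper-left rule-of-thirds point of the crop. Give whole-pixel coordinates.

(1119, 690)

3358/1939 < 2/1, so the 2:1 crop keeps the full width 3358 and trims height to 3358 × 1/2 = 1679.00 px.
Top offset = (1939 − 1679.00)/2 = 130.00 px; left offset = 0.
Upper-left is one-third across and one-third down within the crop:
x = 0.00 + 1 × 3358.00/3 ≈ 1119; y = 130.00 + 1 × 1679.00/3 ≈ 690.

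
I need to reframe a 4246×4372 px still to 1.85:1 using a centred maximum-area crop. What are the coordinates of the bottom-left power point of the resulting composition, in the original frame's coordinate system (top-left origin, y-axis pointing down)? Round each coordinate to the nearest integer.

4246/4372 < 1.85/1, so the 1.85:1 crop keeps the full width 4246 and trims height to 4246 × 1/1.85 = 2295.14 px.
Top offset = (4372 − 2295.14)/2 = 1038.43 px; left offset = 0.
Bottom-left is one-third across and two-thirds down within the crop:
x = 0.00 + 1 × 4246.00/3 ≈ 1415; y = 1038.43 + 2 × 2295.14/3 ≈ 2569.

(1415, 2569)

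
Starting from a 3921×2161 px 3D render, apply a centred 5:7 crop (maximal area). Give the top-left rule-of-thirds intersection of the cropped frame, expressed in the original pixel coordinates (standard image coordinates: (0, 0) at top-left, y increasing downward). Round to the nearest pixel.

x = 1703 px, y = 720 px

3921/2161 > 5/7, so the 5:7 crop keeps the full height 2161 and trims width to 2161 × 5/7 = 1543.57 px.
Left offset = (3921 − 1543.57)/2 = 1188.71 px; top offset = 0.
Top-left is one-third across and one-third down within the crop:
x = 1188.71 + 1 × 1543.57/3 ≈ 1703; y = 0.00 + 1 × 2161.00/3 ≈ 720.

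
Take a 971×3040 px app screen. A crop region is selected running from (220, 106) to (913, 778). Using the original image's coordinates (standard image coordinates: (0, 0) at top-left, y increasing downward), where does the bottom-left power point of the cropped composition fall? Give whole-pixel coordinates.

(451, 554)

Crop width = 913 − 220 = 693 px; one third is 231.00 px.
Crop height = 778 − 106 = 672 px; one third is 224.00 px.
The bottom-left point is one-third across and two-thirds down within the crop:
x = 220 + 1 × 231.00 ≈ 451; y = 106 + 2 × 224.00 ≈ 554.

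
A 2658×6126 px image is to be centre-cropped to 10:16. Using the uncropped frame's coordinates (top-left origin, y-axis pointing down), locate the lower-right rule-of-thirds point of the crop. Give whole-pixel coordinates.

2658/6126 < 10/16, so the 10:16 crop keeps the full width 2658 and trims height to 2658 × 16/10 = 4252.80 px.
Top offset = (6126 − 4252.80)/2 = 936.60 px; left offset = 0.
Lower-right is two-thirds across and two-thirds down within the crop:
x = 0.00 + 2 × 2658.00/3 ≈ 1772; y = 936.60 + 2 × 4252.80/3 ≈ 3772.

(1772, 3772)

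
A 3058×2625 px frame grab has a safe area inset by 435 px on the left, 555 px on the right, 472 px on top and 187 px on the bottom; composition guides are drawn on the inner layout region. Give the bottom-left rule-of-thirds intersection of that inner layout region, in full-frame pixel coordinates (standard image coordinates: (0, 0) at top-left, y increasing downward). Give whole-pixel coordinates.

Content width = 3058 − 435 − 555 = 2068 px; content height = 2625 − 472 − 187 = 1966 px.
Bottom-left is one-third across and two-thirds down within the inner layout region.
x = 435 + 1 × 2068/3 = 435 + 689.33 ≈ 1124
y = 472 + 2 × 1966/3 = 472 + 1310.67 ≈ 1783

(1124, 1783)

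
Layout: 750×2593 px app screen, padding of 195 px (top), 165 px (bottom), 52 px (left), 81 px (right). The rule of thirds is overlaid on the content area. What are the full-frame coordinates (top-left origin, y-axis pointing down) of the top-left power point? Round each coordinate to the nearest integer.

(258, 939)

Content width = 750 − 52 − 81 = 617 px; content height = 2593 − 195 − 165 = 2233 px.
Top-left is one-third across and one-third down within the content area.
x = 52 + 1 × 617/3 = 52 + 205.67 ≈ 258
y = 195 + 1 × 2233/3 = 195 + 744.33 ≈ 939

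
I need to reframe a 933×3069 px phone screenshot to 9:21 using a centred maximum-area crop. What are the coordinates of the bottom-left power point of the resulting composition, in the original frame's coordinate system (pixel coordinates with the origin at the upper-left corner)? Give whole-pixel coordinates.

x = 311 px, y = 1897 px

933/3069 < 9/21, so the 9:21 crop keeps the full width 933 and trims height to 933 × 21/9 = 2177.00 px.
Top offset = (3069 − 2177.00)/2 = 446.00 px; left offset = 0.
Bottom-left is one-third across and two-thirds down within the crop:
x = 0.00 + 1 × 933.00/3 ≈ 311; y = 446.00 + 2 × 2177.00/3 ≈ 1897.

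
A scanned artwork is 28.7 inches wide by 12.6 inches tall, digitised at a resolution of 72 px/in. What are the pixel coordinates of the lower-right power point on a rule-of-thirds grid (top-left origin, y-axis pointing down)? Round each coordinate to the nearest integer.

x = 1378 px, y = 605 px

In pixels the canvas is 28.7 × 72 = 2066.4 wide and 12.6 × 72 = 907.2 tall.
The lower-right point is two-thirds across and two-thirds down:
x = 2 × 2066.4/3 ≈ 1378; y = 2 × 907.2/3 ≈ 605.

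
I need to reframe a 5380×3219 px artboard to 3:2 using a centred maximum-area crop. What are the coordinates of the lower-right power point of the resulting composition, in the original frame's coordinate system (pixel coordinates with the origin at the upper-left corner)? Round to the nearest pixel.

5380/3219 > 3/2, so the 3:2 crop keeps the full height 3219 and trims width to 3219 × 3/2 = 4828.50 px.
Left offset = (5380 − 4828.50)/2 = 275.75 px; top offset = 0.
Lower-right is two-thirds across and two-thirds down within the crop:
x = 275.75 + 2 × 4828.50/3 ≈ 3495; y = 0.00 + 2 × 3219.00/3 ≈ 2146.

(3495, 2146)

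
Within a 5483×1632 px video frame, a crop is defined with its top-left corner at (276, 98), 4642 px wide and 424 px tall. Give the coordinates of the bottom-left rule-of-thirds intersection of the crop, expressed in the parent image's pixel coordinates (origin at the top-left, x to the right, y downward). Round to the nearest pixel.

(1823, 381)

One third of the crop width 4642 is 1547.33 px.
One third of the crop height 424 is 141.33 px.
The bottom-left point is one-third across and two-thirds down within the crop:
x = 276 + 1 × 1547.33 ≈ 1823; y = 98 + 2 × 141.33 ≈ 381.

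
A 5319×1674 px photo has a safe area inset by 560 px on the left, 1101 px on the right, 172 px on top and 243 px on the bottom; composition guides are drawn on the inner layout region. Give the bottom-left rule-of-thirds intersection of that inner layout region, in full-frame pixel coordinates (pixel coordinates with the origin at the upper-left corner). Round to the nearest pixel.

x = 1779 px, y = 1011 px

Content width = 5319 − 560 − 1101 = 3658 px; content height = 1674 − 172 − 243 = 1259 px.
Bottom-left is one-third across and two-thirds down within the inner layout region.
x = 560 + 1 × 3658/3 = 560 + 1219.33 ≈ 1779
y = 172 + 2 × 1259/3 = 172 + 839.33 ≈ 1011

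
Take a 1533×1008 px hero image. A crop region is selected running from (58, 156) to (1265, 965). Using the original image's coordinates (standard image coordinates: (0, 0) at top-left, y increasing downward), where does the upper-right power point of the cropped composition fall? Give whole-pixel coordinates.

Crop width = 1265 − 58 = 1207 px; one third is 402.33 px.
Crop height = 965 − 156 = 809 px; one third is 269.67 px.
The upper-right point is two-thirds across and one-third down within the crop:
x = 58 + 2 × 402.33 ≈ 863; y = 156 + 1 × 269.67 ≈ 426.

x = 863 px, y = 426 px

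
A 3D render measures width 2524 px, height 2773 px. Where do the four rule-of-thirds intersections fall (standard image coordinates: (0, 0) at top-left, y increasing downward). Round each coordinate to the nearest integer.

(841, 924), (1683, 924), (841, 1849), (1683, 1849)

One third of 2524 is 841.33; one third of 2773 is 924.33.
Vertical third lines at x = 841 and x = 1683; horizontal third lines at y = 924 and y = 1849.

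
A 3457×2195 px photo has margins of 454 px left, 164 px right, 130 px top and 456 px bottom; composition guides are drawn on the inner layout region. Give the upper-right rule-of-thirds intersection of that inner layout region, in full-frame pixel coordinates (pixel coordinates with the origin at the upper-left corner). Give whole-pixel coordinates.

x = 2347 px, y = 666 px

Content width = 3457 − 454 − 164 = 2839 px; content height = 2195 − 130 − 456 = 1609 px.
Upper-right is two-thirds across and one-third down within the inner layout region.
x = 454 + 2 × 2839/3 = 454 + 1892.67 ≈ 2347
y = 130 + 1 × 1609/3 = 130 + 536.33 ≈ 666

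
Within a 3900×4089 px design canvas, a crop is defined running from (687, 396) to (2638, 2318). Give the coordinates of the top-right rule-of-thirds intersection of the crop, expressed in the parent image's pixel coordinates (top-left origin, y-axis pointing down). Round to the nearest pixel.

x = 1988 px, y = 1037 px

Crop width = 2638 − 687 = 1951 px; one third is 650.33 px.
Crop height = 2318 − 396 = 1922 px; one third is 640.67 px.
The top-right point is two-thirds across and one-third down within the crop:
x = 687 + 2 × 650.33 ≈ 1988; y = 396 + 1 × 640.67 ≈ 1037.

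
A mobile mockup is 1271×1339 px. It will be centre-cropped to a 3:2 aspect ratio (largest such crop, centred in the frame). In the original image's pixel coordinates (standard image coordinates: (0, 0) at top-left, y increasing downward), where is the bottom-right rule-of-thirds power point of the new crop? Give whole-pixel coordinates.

(847, 811)

1271/1339 < 3/2, so the 3:2 crop keeps the full width 1271 and trims height to 1271 × 2/3 = 847.33 px.
Top offset = (1339 − 847.33)/2 = 245.83 px; left offset = 0.
Bottom-right is two-thirds across and two-thirds down within the crop:
x = 0.00 + 2 × 1271.00/3 ≈ 847; y = 245.83 + 2 × 847.33/3 ≈ 811.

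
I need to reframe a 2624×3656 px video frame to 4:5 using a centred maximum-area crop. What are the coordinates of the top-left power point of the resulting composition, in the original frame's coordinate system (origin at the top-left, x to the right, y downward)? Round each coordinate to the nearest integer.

(875, 1281)

2624/3656 < 4/5, so the 4:5 crop keeps the full width 2624 and trims height to 2624 × 5/4 = 3280.00 px.
Top offset = (3656 − 3280.00)/2 = 188.00 px; left offset = 0.
Top-left is one-third across and one-third down within the crop:
x = 0.00 + 1 × 2624.00/3 ≈ 875; y = 188.00 + 1 × 3280.00/3 ≈ 1281.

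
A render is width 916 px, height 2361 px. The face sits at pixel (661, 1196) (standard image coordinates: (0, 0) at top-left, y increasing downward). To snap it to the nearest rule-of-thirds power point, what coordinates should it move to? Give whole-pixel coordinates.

x = 611 px, y = 1574 px

Third lines: x ∈ {305, 611}, y ∈ {787, 1574}.
661 is closer to x = 611; 1196 is closer to y = 1574.
So the nearest intersection is the lower-right power point.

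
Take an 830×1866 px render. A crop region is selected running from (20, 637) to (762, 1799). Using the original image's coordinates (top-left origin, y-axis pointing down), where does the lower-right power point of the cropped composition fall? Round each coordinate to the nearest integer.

x = 515 px, y = 1412 px

Crop width = 762 − 20 = 742 px; one third is 247.33 px.
Crop height = 1799 − 637 = 1162 px; one third is 387.33 px.
The lower-right point is two-thirds across and two-thirds down within the crop:
x = 20 + 2 × 247.33 ≈ 515; y = 637 + 2 × 387.33 ≈ 1412.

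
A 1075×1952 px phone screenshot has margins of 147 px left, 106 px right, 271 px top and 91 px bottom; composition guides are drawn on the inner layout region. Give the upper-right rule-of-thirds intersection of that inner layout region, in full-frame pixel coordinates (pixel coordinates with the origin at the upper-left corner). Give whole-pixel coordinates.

(695, 801)

Content width = 1075 − 147 − 106 = 822 px; content height = 1952 − 271 − 91 = 1590 px.
Upper-right is two-thirds across and one-third down within the inner layout region.
x = 147 + 2 × 822/3 = 147 + 548.00 ≈ 695
y = 271 + 1 × 1590/3 = 271 + 530.00 ≈ 801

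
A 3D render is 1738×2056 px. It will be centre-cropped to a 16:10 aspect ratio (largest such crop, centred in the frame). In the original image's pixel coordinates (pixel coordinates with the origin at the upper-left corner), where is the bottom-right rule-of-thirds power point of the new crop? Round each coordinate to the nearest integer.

x = 1159 px, y = 1209 px

1738/2056 < 16/10, so the 16:10 crop keeps the full width 1738 and trims height to 1738 × 10/16 = 1086.25 px.
Top offset = (2056 − 1086.25)/2 = 484.88 px; left offset = 0.
Bottom-right is two-thirds across and two-thirds down within the crop:
x = 0.00 + 2 × 1738.00/3 ≈ 1159; y = 484.88 + 2 × 1086.25/3 ≈ 1209.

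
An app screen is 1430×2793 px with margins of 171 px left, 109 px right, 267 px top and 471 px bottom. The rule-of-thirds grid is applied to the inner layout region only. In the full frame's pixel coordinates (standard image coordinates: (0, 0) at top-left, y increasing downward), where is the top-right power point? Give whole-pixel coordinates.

(938, 952)

Content width = 1430 − 171 − 109 = 1150 px; content height = 2793 − 267 − 471 = 2055 px.
Top-right is two-thirds across and one-third down within the inner layout region.
x = 171 + 2 × 1150/3 = 171 + 766.67 ≈ 938
y = 267 + 1 × 2055/3 = 267 + 685.00 ≈ 952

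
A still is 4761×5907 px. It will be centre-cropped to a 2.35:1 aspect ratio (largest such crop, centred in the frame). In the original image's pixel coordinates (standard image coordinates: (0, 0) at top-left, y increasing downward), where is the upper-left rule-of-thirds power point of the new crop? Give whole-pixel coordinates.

x = 1587 px, y = 2616 px

4761/5907 < 2.35/1, so the 2.35:1 crop keeps the full width 4761 and trims height to 4761 × 1/2.35 = 2025.96 px.
Top offset = (5907 − 2025.96)/2 = 1940.52 px; left offset = 0.
Upper-left is one-third across and one-third down within the crop:
x = 0.00 + 1 × 4761.00/3 ≈ 1587; y = 1940.52 + 1 × 2025.96/3 ≈ 2616.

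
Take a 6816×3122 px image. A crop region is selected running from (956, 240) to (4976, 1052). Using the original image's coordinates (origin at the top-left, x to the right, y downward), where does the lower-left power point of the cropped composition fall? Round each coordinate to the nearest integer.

(2296, 781)

Crop width = 4976 − 956 = 4020 px; one third is 1340.00 px.
Crop height = 1052 − 240 = 812 px; one third is 270.67 px.
The lower-left point is one-third across and two-thirds down within the crop:
x = 956 + 1 × 1340.00 ≈ 2296; y = 240 + 2 × 270.67 ≈ 781.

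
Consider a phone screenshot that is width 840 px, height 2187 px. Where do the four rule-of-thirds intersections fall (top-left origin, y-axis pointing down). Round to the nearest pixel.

One third of 840 is 280; one third of 2187 is 729.
Vertical third lines at x = 280 and x = 560; horizontal third lines at y = 729 and y = 1458.

(280, 729), (560, 729), (280, 1458), (560, 1458)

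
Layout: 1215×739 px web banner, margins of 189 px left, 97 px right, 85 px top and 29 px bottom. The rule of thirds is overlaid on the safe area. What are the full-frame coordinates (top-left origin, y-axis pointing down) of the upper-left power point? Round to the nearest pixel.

Content width = 1215 − 189 − 97 = 929 px; content height = 739 − 85 − 29 = 625 px.
Upper-left is one-third across and one-third down within the safe area.
x = 189 + 1 × 929/3 = 189 + 309.67 ≈ 499
y = 85 + 1 × 625/3 = 85 + 208.33 ≈ 293

x = 499 px, y = 293 px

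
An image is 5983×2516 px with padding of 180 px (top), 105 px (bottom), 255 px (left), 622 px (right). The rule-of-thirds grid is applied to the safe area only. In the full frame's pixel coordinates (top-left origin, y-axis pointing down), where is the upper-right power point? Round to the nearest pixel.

x = 3659 px, y = 924 px

Content width = 5983 − 255 − 622 = 5106 px; content height = 2516 − 180 − 105 = 2231 px.
Upper-right is two-thirds across and one-third down within the safe area.
x = 255 + 2 × 5106/3 = 255 + 3404.00 ≈ 3659
y = 180 + 1 × 2231/3 = 180 + 743.67 ≈ 924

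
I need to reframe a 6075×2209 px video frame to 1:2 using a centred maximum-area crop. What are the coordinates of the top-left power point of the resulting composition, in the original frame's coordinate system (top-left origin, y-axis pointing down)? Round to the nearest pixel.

x = 2853 px, y = 736 px

6075/2209 > 1/2, so the 1:2 crop keeps the full height 2209 and trims width to 2209 × 1/2 = 1104.50 px.
Left offset = (6075 − 1104.50)/2 = 2485.25 px; top offset = 0.
Top-left is one-third across and one-third down within the crop:
x = 2485.25 + 1 × 1104.50/3 ≈ 2853; y = 0.00 + 1 × 2209.00/3 ≈ 736.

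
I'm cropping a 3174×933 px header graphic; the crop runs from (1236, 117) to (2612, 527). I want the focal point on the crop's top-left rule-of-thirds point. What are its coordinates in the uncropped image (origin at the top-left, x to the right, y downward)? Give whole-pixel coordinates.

Crop width = 2612 − 1236 = 1376 px; one third is 458.67 px.
Crop height = 527 − 117 = 410 px; one third is 136.67 px.
The top-left point is one-third across and one-third down within the crop:
x = 1236 + 1 × 458.67 ≈ 1695; y = 117 + 1 × 136.67 ≈ 254.

(1695, 254)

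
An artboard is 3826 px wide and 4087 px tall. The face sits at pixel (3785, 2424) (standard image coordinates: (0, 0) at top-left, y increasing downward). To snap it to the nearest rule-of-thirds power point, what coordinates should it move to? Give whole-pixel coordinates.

Third lines: x ∈ {1275, 2551}, y ∈ {1362, 2725}.
3785 is closer to x = 2551; 2424 is closer to y = 2725.
So the nearest intersection is the lower-right power point.

x = 2551 px, y = 2725 px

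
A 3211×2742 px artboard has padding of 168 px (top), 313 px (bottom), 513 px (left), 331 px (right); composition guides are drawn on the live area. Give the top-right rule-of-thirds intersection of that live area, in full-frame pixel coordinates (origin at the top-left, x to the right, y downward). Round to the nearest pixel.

Content width = 3211 − 513 − 331 = 2367 px; content height = 2742 − 168 − 313 = 2261 px.
Top-right is two-thirds across and one-third down within the live area.
x = 513 + 2 × 2367/3 = 513 + 1578.00 ≈ 2091
y = 168 + 1 × 2261/3 = 168 + 753.67 ≈ 922

x = 2091 px, y = 922 px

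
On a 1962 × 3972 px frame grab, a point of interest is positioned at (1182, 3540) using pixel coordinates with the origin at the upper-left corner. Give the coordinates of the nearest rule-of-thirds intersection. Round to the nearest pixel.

x = 1308 px, y = 2648 px

Third lines: x ∈ {654, 1308}, y ∈ {1324, 2648}.
1182 is closer to x = 1308; 3540 is closer to y = 2648.
So the nearest intersection is the lower-right power point.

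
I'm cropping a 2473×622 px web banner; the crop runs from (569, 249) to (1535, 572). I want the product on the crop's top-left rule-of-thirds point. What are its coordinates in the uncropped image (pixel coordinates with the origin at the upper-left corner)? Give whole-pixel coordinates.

Crop width = 1535 − 569 = 966 px; one third is 322.00 px.
Crop height = 572 − 249 = 323 px; one third is 107.67 px.
The top-left point is one-third across and one-third down within the crop:
x = 569 + 1 × 322.00 ≈ 891; y = 249 + 1 × 107.67 ≈ 357.

(891, 357)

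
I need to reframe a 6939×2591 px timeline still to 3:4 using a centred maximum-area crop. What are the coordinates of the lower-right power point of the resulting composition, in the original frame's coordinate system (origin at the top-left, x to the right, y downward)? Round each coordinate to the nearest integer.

6939/2591 > 3/4, so the 3:4 crop keeps the full height 2591 and trims width to 2591 × 3/4 = 1943.25 px.
Left offset = (6939 − 1943.25)/2 = 2497.88 px; top offset = 0.
Lower-right is two-thirds across and two-thirds down within the crop:
x = 2497.88 + 2 × 1943.25/3 ≈ 3793; y = 0.00 + 2 × 2591.00/3 ≈ 1727.

x = 3793 px, y = 1727 px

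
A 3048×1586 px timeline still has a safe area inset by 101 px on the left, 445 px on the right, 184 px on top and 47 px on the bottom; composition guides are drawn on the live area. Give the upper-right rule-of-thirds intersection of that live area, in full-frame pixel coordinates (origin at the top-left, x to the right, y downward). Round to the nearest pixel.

Content width = 3048 − 101 − 445 = 2502 px; content height = 1586 − 184 − 47 = 1355 px.
Upper-right is two-thirds across and one-third down within the live area.
x = 101 + 2 × 2502/3 = 101 + 1668.00 ≈ 1769
y = 184 + 1 × 1355/3 = 184 + 451.67 ≈ 636

(1769, 636)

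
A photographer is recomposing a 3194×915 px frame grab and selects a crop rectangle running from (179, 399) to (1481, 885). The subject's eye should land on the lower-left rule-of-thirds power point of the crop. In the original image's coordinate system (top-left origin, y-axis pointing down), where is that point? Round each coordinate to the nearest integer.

x = 613 px, y = 723 px

Crop width = 1481 − 179 = 1302 px; one third is 434.00 px.
Crop height = 885 − 399 = 486 px; one third is 162.00 px.
The lower-left point is one-third across and two-thirds down within the crop:
x = 179 + 1 × 434.00 ≈ 613; y = 399 + 2 × 162.00 ≈ 723.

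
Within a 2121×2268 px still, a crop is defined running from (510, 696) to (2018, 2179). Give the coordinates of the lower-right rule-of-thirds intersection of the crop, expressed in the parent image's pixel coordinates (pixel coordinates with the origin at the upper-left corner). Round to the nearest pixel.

(1515, 1685)

Crop width = 2018 − 510 = 1508 px; one third is 502.67 px.
Crop height = 2179 − 696 = 1483 px; one third is 494.33 px.
The lower-right point is two-thirds across and two-thirds down within the crop:
x = 510 + 2 × 502.67 ≈ 1515; y = 696 + 2 × 494.33 ≈ 1685.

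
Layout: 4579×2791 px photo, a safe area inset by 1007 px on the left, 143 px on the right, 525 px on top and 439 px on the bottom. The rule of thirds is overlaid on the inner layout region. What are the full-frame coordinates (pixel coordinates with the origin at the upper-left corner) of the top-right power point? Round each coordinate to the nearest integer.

Content width = 4579 − 1007 − 143 = 3429 px; content height = 2791 − 525 − 439 = 1827 px.
Top-right is two-thirds across and one-third down within the inner layout region.
x = 1007 + 2 × 3429/3 = 1007 + 2286.00 ≈ 3293
y = 525 + 1 × 1827/3 = 525 + 609.00 ≈ 1134

(3293, 1134)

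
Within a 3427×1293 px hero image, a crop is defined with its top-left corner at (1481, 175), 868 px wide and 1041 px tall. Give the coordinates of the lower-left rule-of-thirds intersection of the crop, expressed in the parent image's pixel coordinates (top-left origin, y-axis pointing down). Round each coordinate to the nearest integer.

x = 1770 px, y = 869 px

One third of the crop width 868 is 289.33 px.
One third of the crop height 1041 is 347.00 px.
The lower-left point is one-third across and two-thirds down within the crop:
x = 1481 + 1 × 289.33 ≈ 1770; y = 175 + 2 × 347.00 ≈ 869.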